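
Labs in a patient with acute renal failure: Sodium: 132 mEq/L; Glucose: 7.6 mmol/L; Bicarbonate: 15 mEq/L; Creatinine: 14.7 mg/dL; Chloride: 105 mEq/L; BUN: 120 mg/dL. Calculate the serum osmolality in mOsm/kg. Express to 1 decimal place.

314.5 mOsm/kg

Calculated osmolality = 2·Na + glucose + BUN/2.8
= 2·132 + 7.6 + 120/2.8
= 264 + 7.60 + 42.86
= 314.46 mOsm/kg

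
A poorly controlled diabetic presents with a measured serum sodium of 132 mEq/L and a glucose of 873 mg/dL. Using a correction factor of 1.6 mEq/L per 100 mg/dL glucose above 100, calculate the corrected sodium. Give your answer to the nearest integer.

Corrected Na = measured Na + 1.6 · (glucose − 100)/100
= 132 + 1.6 · (873 − 100)/100
= 132 + 12.4
= 144.4 mEq/L

144 mEq/L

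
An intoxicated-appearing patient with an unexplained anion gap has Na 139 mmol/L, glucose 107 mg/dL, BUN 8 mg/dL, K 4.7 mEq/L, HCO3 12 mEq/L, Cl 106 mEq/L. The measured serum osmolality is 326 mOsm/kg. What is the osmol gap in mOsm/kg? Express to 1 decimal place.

Calculated osmolality = 2·Na + glucose/18 + BUN/2.8
= 2·139 + 107/18 + 8/2.8
= 278 + 5.94 + 2.86
= 286.8 mOsm/kg ≈ 286.8 mOsm/kg
Osmolar gap = measured − calculated = 326 − 286.8 = 39.2 mOsm/kg

39.2 mOsm/kg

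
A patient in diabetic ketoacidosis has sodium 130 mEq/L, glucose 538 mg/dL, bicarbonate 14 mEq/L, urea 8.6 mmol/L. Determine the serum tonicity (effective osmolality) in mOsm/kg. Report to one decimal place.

Effective osmolality excludes urea (freely permeant across cell membranes):
2·Na + glucose/18
= 2·130 + 538/18
= 260 + 29.89
= 289.89 mOsm/kg

289.9 mOsm/kg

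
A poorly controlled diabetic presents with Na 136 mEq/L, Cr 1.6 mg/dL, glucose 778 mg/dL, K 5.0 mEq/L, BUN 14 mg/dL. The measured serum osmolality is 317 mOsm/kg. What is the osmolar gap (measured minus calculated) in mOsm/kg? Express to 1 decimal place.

Calculated osmolality = 2·Na + glucose/18 + BUN/2.8
= 2·136 + 778/18 + 14/2.8
= 272 + 43.22 + 5
= 320.22 mOsm/kg ≈ 320.2 mOsm/kg
Osmolar gap = measured − calculated = 317 − 320.2 = -3.2 mOsm/kg

-3.2 mOsm/kg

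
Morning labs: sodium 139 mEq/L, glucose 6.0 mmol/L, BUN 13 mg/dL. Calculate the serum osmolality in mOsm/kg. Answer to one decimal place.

288.6 mOsm/kg

Calculated osmolality = 2·Na + glucose + BUN/2.8
= 2·139 + 6 + 13/2.8
= 278 + 6 + 4.64
= 288.64 mOsm/kg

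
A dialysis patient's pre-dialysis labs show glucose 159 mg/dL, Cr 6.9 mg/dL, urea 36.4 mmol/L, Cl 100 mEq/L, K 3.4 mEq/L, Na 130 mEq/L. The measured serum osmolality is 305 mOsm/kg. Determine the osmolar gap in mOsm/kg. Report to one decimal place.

Calculated osmolality = 2·Na + glucose/18 + urea
= 2·130 + 159/18 + 36.4
= 260 + 8.83 + 36.40
= 305.23 mOsm/kg ≈ 305.2 mOsm/kg
Osmolar gap = measured − calculated = 305 − 305.2 = -0.2 mOsm/kg

-0.2 mOsm/kg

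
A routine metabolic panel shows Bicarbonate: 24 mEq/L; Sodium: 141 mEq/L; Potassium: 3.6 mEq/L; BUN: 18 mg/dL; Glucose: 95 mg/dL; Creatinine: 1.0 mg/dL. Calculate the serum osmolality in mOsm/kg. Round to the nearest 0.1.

Calculated osmolality = 2·Na + glucose/18 + BUN/2.8
= 2·141 + 95/18 + 18/2.8
= 282 + 5.28 + 6.43
= 293.71 mOsm/kg

293.7 mOsm/kg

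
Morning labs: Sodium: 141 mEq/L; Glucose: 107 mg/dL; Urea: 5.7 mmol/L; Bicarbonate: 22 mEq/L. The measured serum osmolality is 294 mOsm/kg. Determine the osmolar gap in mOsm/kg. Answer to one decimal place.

Calculated osmolality = 2·Na + glucose/18 + urea
= 2·141 + 107/18 + 5.7
= 282 + 5.94 + 5.70
= 293.64 mOsm/kg ≈ 293.6 mOsm/kg
Osmolar gap = measured − calculated = 294 − 293.6 = 0.4 mOsm/kg

0.4 mOsm/kg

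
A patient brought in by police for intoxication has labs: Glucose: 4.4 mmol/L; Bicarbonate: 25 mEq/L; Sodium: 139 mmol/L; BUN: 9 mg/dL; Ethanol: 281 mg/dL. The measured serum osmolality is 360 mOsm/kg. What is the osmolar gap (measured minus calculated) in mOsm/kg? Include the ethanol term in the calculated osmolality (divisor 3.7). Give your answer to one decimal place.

Calculated osmolality = 2·Na + glucose + BUN/2.8 + ethanol/3.7
= 2·139 + 4.4 + 9/2.8 + 281/3.7
= 278 + 4.40 + 3.21 + 75.95
= 361.56 mOsm/kg ≈ 361.6 mOsm/kg
Osmolar gap = measured − calculated = 360 − 361.6 = -1.6 mOsm/kg

-1.6 mOsm/kg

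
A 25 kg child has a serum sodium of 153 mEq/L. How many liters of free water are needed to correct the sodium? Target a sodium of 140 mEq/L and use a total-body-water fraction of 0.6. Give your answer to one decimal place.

1.4 L

TBW = 0.6 · 25 = 15 L
Free water deficit = TBW · (Na/140 − 1)
= 15 · (153/140 − 1)
= 15 · 0.0929
= 1.39 L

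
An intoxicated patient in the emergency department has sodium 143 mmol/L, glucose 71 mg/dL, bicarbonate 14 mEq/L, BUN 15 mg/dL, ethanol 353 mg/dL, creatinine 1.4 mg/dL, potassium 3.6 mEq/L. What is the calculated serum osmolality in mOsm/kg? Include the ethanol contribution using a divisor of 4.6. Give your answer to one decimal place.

Calculated osmolality = 2·Na + glucose/18 + BUN/2.8 + ethanol/4.6
= 2·143 + 71/18 + 15/2.8 + 353/4.6
= 286 + 3.94 + 5.36 + 76.74
= 372.04 mOsm/kg

372.0 mOsm/kg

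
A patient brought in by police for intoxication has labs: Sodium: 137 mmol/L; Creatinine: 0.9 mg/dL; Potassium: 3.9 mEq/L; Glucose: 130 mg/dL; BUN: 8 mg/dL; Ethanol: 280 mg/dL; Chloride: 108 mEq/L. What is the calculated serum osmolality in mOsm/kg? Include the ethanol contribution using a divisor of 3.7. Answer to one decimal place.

359.8 mOsm/kg

Calculated osmolality = 2·Na + glucose/18 + BUN/2.8 + ethanol/3.7
= 2·137 + 130/18 + 8/2.8 + 280/3.7
= 274 + 7.22 + 2.86 + 75.68
= 359.76 mOsm/kg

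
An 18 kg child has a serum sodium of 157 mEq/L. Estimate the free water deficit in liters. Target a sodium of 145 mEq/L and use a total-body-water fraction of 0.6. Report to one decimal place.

TBW = 0.6 · 18 = 10.8 L
Free water deficit = TBW · (Na/145 − 1)
= 10.8 · (157/145 − 1)
= 10.8 · 0.0828
= 0.89 L

0.9 L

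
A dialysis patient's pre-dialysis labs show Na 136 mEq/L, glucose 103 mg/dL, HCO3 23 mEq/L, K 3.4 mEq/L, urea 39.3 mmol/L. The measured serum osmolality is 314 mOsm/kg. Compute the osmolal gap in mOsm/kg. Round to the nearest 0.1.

Calculated osmolality = 2·Na + glucose/18 + urea
= 2·136 + 103/18 + 39.3
= 272 + 5.72 + 39.30
= 317.02 mOsm/kg ≈ 317.0 mOsm/kg
Osmolar gap = measured − calculated = 314 − 317.0 = -3.0 mOsm/kg

-3.0 mOsm/kg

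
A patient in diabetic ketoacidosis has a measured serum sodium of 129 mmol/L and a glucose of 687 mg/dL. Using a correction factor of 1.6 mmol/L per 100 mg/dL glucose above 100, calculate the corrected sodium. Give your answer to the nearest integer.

138 mmol/L

Corrected Na = measured Na + 1.6 · (glucose − 100)/100
= 129 + 1.6 · (687 − 100)/100
= 129 + 9.4
= 138.4 mmol/L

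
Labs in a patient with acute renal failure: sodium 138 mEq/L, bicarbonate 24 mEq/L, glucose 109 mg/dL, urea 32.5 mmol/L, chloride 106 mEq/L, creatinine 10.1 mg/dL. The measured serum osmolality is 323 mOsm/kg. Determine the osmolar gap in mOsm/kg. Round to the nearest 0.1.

8.4 mOsm/kg

Calculated osmolality = 2·Na + glucose/18 + urea
= 2·138 + 109/18 + 32.5
= 276 + 6.06 + 32.50
= 314.56 mOsm/kg ≈ 314.6 mOsm/kg
Osmolar gap = measured − calculated = 323 − 314.6 = 8.4 mOsm/kg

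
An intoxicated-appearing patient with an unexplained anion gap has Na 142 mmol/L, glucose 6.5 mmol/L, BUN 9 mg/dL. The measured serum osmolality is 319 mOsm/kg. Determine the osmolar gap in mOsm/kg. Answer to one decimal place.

25.3 mOsm/kg

Calculated osmolality = 2·Na + glucose + BUN/2.8
= 2·142 + 6.5 + 9/2.8
= 284 + 6.50 + 3.21
= 293.71 mOsm/kg ≈ 293.7 mOsm/kg
Osmolar gap = measured − calculated = 319 − 293.7 = 25.3 mOsm/kg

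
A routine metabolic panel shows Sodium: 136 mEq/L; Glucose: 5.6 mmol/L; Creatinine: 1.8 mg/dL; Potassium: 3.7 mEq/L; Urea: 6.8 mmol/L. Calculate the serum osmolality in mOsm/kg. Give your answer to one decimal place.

284.4 mOsm/kg

Calculated osmolality = 2·Na + glucose + urea
= 2·136 + 5.6 + 6.8
= 272 + 5.60 + 6.80
= 284.4 mOsm/kg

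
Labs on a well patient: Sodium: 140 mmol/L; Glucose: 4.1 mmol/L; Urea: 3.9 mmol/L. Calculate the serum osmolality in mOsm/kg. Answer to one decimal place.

Calculated osmolality = 2·Na + glucose + urea
= 2·140 + 4.1 + 3.9
= 280 + 4.10 + 3.90
= 288 mOsm/kg

288.0 mOsm/kg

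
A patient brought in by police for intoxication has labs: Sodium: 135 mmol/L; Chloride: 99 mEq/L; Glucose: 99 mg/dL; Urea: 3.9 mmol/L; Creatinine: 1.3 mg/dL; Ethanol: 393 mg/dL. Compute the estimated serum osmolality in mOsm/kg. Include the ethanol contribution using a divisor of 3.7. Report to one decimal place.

Calculated osmolality = 2·Na + glucose/18 + urea + ethanol/3.7
= 2·135 + 99/18 + 3.9 + 393/3.7
= 270 + 5.50 + 3.90 + 106.22
= 385.62 mOsm/kg

385.6 mOsm/kg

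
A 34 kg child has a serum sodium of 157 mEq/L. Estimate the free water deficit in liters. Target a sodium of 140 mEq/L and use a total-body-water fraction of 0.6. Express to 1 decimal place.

2.5 L

TBW = 0.6 · 34 = 20.4 L
Free water deficit = TBW · (Na/140 − 1)
= 20.4 · (157/140 − 1)
= 20.4 · 0.1214
= 2.48 L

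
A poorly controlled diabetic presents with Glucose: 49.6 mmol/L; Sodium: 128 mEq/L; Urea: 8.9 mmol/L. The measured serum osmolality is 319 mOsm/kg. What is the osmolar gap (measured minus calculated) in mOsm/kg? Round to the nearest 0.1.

Calculated osmolality = 2·Na + glucose + urea
= 2·128 + 49.6 + 8.9
= 256 + 49.60 + 8.90
= 314.5 mOsm/kg ≈ 314.5 mOsm/kg
Osmolar gap = measured − calculated = 319 − 314.5 = 4.5 mOsm/kg

4.5 mOsm/kg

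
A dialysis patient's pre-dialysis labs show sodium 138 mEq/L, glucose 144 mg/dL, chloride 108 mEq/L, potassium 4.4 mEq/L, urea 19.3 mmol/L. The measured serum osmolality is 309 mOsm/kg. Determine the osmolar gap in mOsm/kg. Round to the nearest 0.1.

5.7 mOsm/kg

Calculated osmolality = 2·Na + glucose/18 + urea
= 2·138 + 144/18 + 19.3
= 276 + 8 + 19.30
= 303.3 mOsm/kg ≈ 303.3 mOsm/kg
Osmolar gap = measured − calculated = 309 − 303.3 = 5.7 mOsm/kg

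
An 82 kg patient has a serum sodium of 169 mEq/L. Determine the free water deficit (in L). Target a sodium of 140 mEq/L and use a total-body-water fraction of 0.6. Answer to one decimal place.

TBW = 0.6 · 82 = 49.2 L
Free water deficit = TBW · (Na/140 − 1)
= 49.2 · (169/140 − 1)
= 49.2 · 0.2071
= 10.19 L

10.2 L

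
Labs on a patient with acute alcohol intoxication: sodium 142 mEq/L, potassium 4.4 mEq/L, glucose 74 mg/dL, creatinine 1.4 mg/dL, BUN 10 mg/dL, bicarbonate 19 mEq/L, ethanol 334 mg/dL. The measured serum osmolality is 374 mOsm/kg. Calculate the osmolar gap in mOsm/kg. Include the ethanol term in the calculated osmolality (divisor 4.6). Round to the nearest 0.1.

Calculated osmolality = 2·Na + glucose/18 + BUN/2.8 + ethanol/4.6
= 2·142 + 74/18 + 10/2.8 + 334/4.6
= 284 + 4.11 + 3.57 + 72.61
= 364.29 mOsm/kg ≈ 364.3 mOsm/kg
Osmolar gap = measured − calculated = 374 − 364.3 = 9.7 mOsm/kg

9.7 mOsm/kg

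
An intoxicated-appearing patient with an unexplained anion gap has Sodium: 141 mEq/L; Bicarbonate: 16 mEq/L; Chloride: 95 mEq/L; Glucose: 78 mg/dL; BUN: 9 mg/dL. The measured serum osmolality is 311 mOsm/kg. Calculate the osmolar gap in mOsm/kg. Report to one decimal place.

Calculated osmolality = 2·Na + glucose/18 + BUN/2.8
= 2·141 + 78/18 + 9/2.8
= 282 + 4.33 + 3.21
= 289.54 mOsm/kg ≈ 289.5 mOsm/kg
Osmolar gap = measured − calculated = 311 − 289.5 = 21.5 mOsm/kg

21.5 mOsm/kg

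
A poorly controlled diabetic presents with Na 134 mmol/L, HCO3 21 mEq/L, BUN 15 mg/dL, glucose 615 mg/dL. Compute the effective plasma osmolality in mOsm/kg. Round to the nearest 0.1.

302.2 mOsm/kg

Effective osmolality excludes urea (freely permeant across cell membranes):
2·Na + glucose/18
= 2·134 + 615/18
= 268 + 34.17
= 302.17 mOsm/kg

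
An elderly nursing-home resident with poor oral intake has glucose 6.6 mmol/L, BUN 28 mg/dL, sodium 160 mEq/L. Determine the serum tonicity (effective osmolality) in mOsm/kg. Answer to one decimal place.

326.6 mOsm/kg

Effective osmolality excludes urea (freely permeant across cell membranes):
2·Na + glucose
= 2·160 + 6.6
= 320 + 6.6
= 326.6 mOsm/kg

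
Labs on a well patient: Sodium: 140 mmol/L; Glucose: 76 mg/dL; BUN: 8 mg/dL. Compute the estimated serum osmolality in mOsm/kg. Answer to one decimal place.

Calculated osmolality = 2·Na + glucose/18 + BUN/2.8
= 2·140 + 76/18 + 8/2.8
= 280 + 4.22 + 2.86
= 287.08 mOsm/kg

287.1 mOsm/kg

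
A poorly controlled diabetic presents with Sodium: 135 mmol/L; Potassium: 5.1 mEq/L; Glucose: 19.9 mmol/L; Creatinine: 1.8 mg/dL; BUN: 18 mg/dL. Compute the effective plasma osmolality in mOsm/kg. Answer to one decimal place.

Effective osmolality excludes urea (freely permeant across cell membranes):
2·Na + glucose
= 2·135 + 19.9
= 270 + 19.9
= 289.9 mOsm/kg

289.9 mOsm/kg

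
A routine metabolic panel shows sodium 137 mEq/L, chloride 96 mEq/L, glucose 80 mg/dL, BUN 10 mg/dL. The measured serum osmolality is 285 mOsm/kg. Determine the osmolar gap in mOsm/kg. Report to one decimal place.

Calculated osmolality = 2·Na + glucose/18 + BUN/2.8
= 2·137 + 80/18 + 10/2.8
= 274 + 4.44 + 3.57
= 282.01 mOsm/kg ≈ 282.0 mOsm/kg
Osmolar gap = measured − calculated = 285 − 282.0 = 3.0 mOsm/kg

3.0 mOsm/kg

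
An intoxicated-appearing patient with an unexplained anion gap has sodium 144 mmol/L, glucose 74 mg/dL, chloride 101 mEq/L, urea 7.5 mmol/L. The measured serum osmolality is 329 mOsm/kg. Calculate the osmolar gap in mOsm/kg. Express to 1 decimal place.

29.4 mOsm/kg

Calculated osmolality = 2·Na + glucose/18 + urea
= 2·144 + 74/18 + 7.5
= 288 + 4.11 + 7.50
= 299.61 mOsm/kg ≈ 299.6 mOsm/kg
Osmolar gap = measured − calculated = 329 − 299.6 = 29.4 mOsm/kg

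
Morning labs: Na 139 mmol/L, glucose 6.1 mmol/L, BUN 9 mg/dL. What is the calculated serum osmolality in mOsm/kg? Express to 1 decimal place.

287.3 mOsm/kg

Calculated osmolality = 2·Na + glucose + BUN/2.8
= 2·139 + 6.1 + 9/2.8
= 278 + 6.10 + 3.21
= 287.31 mOsm/kg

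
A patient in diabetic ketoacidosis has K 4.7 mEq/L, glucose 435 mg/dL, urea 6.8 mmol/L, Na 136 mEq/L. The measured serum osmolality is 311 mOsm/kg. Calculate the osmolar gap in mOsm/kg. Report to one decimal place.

Calculated osmolality = 2·Na + glucose/18 + urea
= 2·136 + 435/18 + 6.8
= 272 + 24.17 + 6.80
= 302.97 mOsm/kg ≈ 303.0 mOsm/kg
Osmolar gap = measured − calculated = 311 − 303.0 = 8.0 mOsm/kg

8.0 mOsm/kg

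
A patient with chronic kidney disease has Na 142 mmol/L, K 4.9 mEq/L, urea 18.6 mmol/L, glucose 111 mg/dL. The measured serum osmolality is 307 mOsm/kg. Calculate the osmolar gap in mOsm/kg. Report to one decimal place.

Calculated osmolality = 2·Na + glucose/18 + urea
= 2·142 + 111/18 + 18.6
= 284 + 6.17 + 18.60
= 308.77 mOsm/kg ≈ 308.8 mOsm/kg
Osmolar gap = measured − calculated = 307 − 308.8 = -1.8 mOsm/kg

-1.8 mOsm/kg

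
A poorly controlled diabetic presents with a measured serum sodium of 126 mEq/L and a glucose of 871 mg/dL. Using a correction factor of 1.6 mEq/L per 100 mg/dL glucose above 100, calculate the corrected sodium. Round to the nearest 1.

Corrected Na = measured Na + 1.6 · (glucose − 100)/100
= 126 + 1.6 · (871 − 100)/100
= 126 + 12.3
= 138.3 mEq/L

138 mEq/L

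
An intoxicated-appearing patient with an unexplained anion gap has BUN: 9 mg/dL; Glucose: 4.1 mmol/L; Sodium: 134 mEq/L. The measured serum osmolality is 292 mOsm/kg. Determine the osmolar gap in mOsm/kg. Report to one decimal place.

Calculated osmolality = 2·Na + glucose + BUN/2.8
= 2·134 + 4.1 + 9/2.8
= 268 + 4.10 + 3.21
= 275.31 mOsm/kg ≈ 275.3 mOsm/kg
Osmolar gap = measured − calculated = 292 − 275.3 = 16.7 mOsm/kg

16.7 mOsm/kg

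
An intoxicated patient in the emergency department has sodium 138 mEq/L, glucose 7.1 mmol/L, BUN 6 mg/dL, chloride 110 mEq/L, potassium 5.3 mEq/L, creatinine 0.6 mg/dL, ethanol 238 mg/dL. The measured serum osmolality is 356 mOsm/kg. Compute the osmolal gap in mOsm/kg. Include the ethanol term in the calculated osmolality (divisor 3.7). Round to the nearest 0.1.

6.4 mOsm/kg

Calculated osmolality = 2·Na + glucose + BUN/2.8 + ethanol/3.7
= 2·138 + 7.1 + 6/2.8 + 238/3.7
= 276 + 7.10 + 2.14 + 64.32
= 349.56 mOsm/kg ≈ 349.6 mOsm/kg
Osmolar gap = measured − calculated = 356 − 349.6 = 6.4 mOsm/kg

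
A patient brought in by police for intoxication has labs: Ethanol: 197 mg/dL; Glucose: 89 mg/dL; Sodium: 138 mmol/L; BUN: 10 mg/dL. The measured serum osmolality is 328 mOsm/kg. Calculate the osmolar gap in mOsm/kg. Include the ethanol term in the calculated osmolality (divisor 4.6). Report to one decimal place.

0.7 mOsm/kg

Calculated osmolality = 2·Na + glucose/18 + BUN/2.8 + ethanol/4.6
= 2·138 + 89/18 + 10/2.8 + 197/4.6
= 276 + 4.94 + 3.57 + 42.83
= 327.34 mOsm/kg ≈ 327.3 mOsm/kg
Osmolar gap = measured − calculated = 328 − 327.3 = 0.7 mOsm/kg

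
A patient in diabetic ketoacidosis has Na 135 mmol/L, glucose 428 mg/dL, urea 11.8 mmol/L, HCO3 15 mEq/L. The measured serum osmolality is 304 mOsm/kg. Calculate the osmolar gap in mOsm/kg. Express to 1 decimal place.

-1.6 mOsm/kg

Calculated osmolality = 2·Na + glucose/18 + urea
= 2·135 + 428/18 + 11.8
= 270 + 23.78 + 11.80
= 305.58 mOsm/kg ≈ 305.6 mOsm/kg
Osmolar gap = measured − calculated = 304 − 305.6 = -1.6 mOsm/kg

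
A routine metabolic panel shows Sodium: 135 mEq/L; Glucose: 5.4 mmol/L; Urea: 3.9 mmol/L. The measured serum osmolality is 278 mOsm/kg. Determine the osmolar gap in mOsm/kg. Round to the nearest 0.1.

Calculated osmolality = 2·Na + glucose + urea
= 2·135 + 5.4 + 3.9
= 270 + 5.40 + 3.90
= 279.3 mOsm/kg ≈ 279.3 mOsm/kg
Osmolar gap = measured − calculated = 278 − 279.3 = -1.3 mOsm/kg

-1.3 mOsm/kg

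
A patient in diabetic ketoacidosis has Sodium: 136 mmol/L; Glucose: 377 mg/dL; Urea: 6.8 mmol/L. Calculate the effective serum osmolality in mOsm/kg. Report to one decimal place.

Effective osmolality excludes urea (freely permeant across cell membranes):
2·Na + glucose/18
= 2·136 + 377/18
= 272 + 20.94
= 292.94 mOsm/kg

292.9 mOsm/kg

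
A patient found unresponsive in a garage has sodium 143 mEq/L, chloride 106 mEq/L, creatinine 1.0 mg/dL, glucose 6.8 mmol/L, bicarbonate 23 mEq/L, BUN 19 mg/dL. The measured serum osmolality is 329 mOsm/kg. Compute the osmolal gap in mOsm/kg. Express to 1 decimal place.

29.4 mOsm/kg

Calculated osmolality = 2·Na + glucose + BUN/2.8
= 2·143 + 6.8 + 19/2.8
= 286 + 6.80 + 6.79
= 299.59 mOsm/kg ≈ 299.6 mOsm/kg
Osmolar gap = measured − calculated = 329 − 299.6 = 29.4 mOsm/kg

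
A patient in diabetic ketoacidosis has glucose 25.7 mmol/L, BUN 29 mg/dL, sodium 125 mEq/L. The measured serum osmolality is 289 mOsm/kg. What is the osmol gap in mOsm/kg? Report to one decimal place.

Calculated osmolality = 2·Na + glucose + BUN/2.8
= 2·125 + 25.7 + 29/2.8
= 250 + 25.70 + 10.36
= 286.06 mOsm/kg ≈ 286.1 mOsm/kg
Osmolar gap = measured − calculated = 289 − 286.1 = 2.9 mOsm/kg

2.9 mOsm/kg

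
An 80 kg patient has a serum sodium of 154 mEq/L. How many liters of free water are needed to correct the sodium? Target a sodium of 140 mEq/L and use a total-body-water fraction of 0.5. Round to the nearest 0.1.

TBW = 0.5 · 80 = 40 L
Free water deficit = TBW · (Na/140 − 1)
= 40 · (154/140 − 1)
= 40 · 0.1
= 4 L

4.0 L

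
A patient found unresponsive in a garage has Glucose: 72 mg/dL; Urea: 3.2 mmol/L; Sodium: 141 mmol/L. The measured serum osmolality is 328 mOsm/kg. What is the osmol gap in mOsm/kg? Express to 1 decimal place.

38.8 mOsm/kg

Calculated osmolality = 2·Na + glucose/18 + urea
= 2·141 + 72/18 + 3.2
= 282 + 4 + 3.20
= 289.2 mOsm/kg ≈ 289.2 mOsm/kg
Osmolar gap = measured − calculated = 328 − 289.2 = 38.8 mOsm/kg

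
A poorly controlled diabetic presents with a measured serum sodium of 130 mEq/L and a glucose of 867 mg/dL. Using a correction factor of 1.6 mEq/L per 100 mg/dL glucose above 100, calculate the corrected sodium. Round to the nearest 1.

Corrected Na = measured Na + 1.6 · (glucose − 100)/100
= 130 + 1.6 · (867 − 100)/100
= 130 + 12.3
= 142.3 mEq/L

142 mEq/L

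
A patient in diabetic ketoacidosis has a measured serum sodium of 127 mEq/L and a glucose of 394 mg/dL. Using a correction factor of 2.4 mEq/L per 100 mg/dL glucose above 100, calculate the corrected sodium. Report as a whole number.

Corrected Na = measured Na + 2.4 · (glucose − 100)/100
= 127 + 2.4 · (394 − 100)/100
= 127 + 7.1
= 134.1 mEq/L

134 mEq/L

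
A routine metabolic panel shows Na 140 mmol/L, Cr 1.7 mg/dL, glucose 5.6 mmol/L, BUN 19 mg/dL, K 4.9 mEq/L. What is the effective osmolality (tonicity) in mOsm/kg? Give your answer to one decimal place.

285.6 mOsm/kg

Effective osmolality excludes urea (freely permeant across cell membranes):
2·Na + glucose
= 2·140 + 5.6
= 280 + 5.6
= 285.6 mOsm/kg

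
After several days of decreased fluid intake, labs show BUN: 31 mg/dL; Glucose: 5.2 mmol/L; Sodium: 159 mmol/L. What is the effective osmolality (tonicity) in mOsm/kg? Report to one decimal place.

Effective osmolality excludes urea (freely permeant across cell membranes):
2·Na + glucose
= 2·159 + 5.2
= 318 + 5.2
= 323.2 mOsm/kg

323.2 mOsm/kg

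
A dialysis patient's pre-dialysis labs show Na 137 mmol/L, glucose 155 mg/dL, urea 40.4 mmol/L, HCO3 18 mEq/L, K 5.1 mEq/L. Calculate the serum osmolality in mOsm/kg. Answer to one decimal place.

323.0 mOsm/kg

Calculated osmolality = 2·Na + glucose/18 + urea
= 2·137 + 155/18 + 40.4
= 274 + 8.61 + 40.40
= 323.01 mOsm/kg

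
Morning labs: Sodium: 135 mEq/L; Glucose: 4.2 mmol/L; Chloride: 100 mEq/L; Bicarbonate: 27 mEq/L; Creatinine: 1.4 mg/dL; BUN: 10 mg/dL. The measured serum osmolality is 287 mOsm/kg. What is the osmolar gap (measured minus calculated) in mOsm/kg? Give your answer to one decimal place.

9.2 mOsm/kg

Calculated osmolality = 2·Na + glucose + BUN/2.8
= 2·135 + 4.2 + 10/2.8
= 270 + 4.20 + 3.57
= 277.77 mOsm/kg ≈ 277.8 mOsm/kg
Osmolar gap = measured − calculated = 287 − 277.8 = 9.2 mOsm/kg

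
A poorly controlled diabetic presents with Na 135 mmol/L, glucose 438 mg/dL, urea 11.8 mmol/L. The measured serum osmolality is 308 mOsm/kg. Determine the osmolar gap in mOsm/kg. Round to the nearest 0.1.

Calculated osmolality = 2·Na + glucose/18 + urea
= 2·135 + 438/18 + 11.8
= 270 + 24.33 + 11.80
= 306.13 mOsm/kg ≈ 306.1 mOsm/kg
Osmolar gap = measured − calculated = 308 − 306.1 = 1.9 mOsm/kg

1.9 mOsm/kg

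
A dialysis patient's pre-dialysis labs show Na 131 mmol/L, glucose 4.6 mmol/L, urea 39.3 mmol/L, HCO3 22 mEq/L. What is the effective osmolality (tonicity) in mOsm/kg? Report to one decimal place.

Effective osmolality excludes urea (freely permeant across cell membranes):
2·Na + glucose
= 2·131 + 4.6
= 262 + 4.6
= 266.6 mOsm/kg

266.6 mOsm/kg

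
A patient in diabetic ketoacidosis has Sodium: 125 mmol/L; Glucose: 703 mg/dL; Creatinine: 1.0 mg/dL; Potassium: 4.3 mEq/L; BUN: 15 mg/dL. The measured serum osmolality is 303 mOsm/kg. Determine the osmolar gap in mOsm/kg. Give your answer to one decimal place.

8.6 mOsm/kg

Calculated osmolality = 2·Na + glucose/18 + BUN/2.8
= 2·125 + 703/18 + 15/2.8
= 250 + 39.06 + 5.36
= 294.42 mOsm/kg ≈ 294.4 mOsm/kg
Osmolar gap = measured − calculated = 303 − 294.4 = 8.6 mOsm/kg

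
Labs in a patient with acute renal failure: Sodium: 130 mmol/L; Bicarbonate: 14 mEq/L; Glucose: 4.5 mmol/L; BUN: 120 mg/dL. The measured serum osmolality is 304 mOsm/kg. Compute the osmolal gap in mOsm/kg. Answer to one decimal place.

-3.4 mOsm/kg

Calculated osmolality = 2·Na + glucose + BUN/2.8
= 2·130 + 4.5 + 120/2.8
= 260 + 4.50 + 42.86
= 307.36 mOsm/kg ≈ 307.4 mOsm/kg
Osmolar gap = measured − calculated = 304 − 307.4 = -3.4 mOsm/kg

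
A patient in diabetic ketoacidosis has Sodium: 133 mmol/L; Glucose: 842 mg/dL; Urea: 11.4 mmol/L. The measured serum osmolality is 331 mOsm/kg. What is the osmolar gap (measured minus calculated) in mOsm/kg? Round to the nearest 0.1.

Calculated osmolality = 2·Na + glucose/18 + urea
= 2·133 + 842/18 + 11.4
= 266 + 46.78 + 11.40
= 324.18 mOsm/kg ≈ 324.2 mOsm/kg
Osmolar gap = measured − calculated = 331 − 324.2 = 6.8 mOsm/kg

6.8 mOsm/kg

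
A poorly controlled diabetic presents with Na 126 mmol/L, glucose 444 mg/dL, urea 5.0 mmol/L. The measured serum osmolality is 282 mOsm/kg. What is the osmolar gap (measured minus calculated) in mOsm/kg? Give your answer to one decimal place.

0.3 mOsm/kg

Calculated osmolality = 2·Na + glucose/18 + urea
= 2·126 + 444/18 + 5
= 252 + 24.67 + 5
= 281.67 mOsm/kg ≈ 281.7 mOsm/kg
Osmolar gap = measured − calculated = 282 − 281.7 = 0.3 mOsm/kg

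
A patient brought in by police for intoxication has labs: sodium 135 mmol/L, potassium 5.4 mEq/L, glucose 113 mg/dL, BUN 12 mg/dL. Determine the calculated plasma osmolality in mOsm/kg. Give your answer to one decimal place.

Calculated osmolality = 2·Na + glucose/18 + BUN/2.8
= 2·135 + 113/18 + 12/2.8
= 270 + 6.28 + 4.29
= 280.57 mOsm/kg

280.6 mOsm/kg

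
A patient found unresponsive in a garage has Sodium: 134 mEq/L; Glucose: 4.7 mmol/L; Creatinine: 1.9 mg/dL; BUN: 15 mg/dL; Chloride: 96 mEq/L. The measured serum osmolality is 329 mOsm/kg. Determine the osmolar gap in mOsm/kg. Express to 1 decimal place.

50.9 mOsm/kg

Calculated osmolality = 2·Na + glucose + BUN/2.8
= 2·134 + 4.7 + 15/2.8
= 268 + 4.70 + 5.36
= 278.06 mOsm/kg ≈ 278.1 mOsm/kg
Osmolar gap = measured − calculated = 329 − 278.1 = 50.9 mOsm/kg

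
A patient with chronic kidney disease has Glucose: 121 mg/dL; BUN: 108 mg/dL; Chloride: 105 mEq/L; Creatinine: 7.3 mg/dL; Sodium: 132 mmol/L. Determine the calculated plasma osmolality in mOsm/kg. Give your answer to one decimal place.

309.3 mOsm/kg

Calculated osmolality = 2·Na + glucose/18 + BUN/2.8
= 2·132 + 121/18 + 108/2.8
= 264 + 6.72 + 38.57
= 309.29 mOsm/kg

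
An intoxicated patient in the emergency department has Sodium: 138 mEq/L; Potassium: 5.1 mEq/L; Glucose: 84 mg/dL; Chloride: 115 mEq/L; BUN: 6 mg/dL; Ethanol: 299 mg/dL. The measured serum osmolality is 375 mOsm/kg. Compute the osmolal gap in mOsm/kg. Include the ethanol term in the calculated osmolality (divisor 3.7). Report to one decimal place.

Calculated osmolality = 2·Na + glucose/18 + BUN/2.8 + ethanol/3.7
= 2·138 + 84/18 + 6/2.8 + 299/3.7
= 276 + 4.67 + 2.14 + 80.81
= 363.62 mOsm/kg ≈ 363.6 mOsm/kg
Osmolar gap = measured − calculated = 375 − 363.6 = 11.4 mOsm/kg

11.4 mOsm/kg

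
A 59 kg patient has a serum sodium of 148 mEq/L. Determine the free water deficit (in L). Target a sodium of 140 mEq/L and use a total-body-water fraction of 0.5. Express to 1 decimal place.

TBW = 0.5 · 59 = 29.5 L
Free water deficit = TBW · (Na/140 − 1)
= 29.5 · (148/140 − 1)
= 29.5 · 0.0571
= 1.68 L

1.7 L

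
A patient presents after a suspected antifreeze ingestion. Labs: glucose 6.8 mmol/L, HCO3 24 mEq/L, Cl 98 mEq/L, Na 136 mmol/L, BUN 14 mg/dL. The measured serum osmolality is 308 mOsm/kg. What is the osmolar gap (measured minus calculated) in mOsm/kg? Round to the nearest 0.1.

Calculated osmolality = 2·Na + glucose + BUN/2.8
= 2·136 + 6.8 + 14/2.8
= 272 + 6.80 + 5
= 283.8 mOsm/kg ≈ 283.8 mOsm/kg
Osmolar gap = measured − calculated = 308 − 283.8 = 24.2 mOsm/kg

24.2 mOsm/kg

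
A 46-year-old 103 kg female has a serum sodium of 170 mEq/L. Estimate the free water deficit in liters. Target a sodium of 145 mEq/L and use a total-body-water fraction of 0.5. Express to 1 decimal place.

8.9 L

TBW = 0.5 · 103 = 51.5 L
Free water deficit = TBW · (Na/145 − 1)
= 51.5 · (170/145 − 1)
= 51.5 · 0.1724
= 8.88 L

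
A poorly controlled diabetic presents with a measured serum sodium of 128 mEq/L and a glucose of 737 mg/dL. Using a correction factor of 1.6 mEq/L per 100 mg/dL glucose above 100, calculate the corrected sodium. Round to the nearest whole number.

138 mEq/L

Corrected Na = measured Na + 1.6 · (glucose − 100)/100
= 128 + 1.6 · (737 − 100)/100
= 128 + 10.2
= 138.2 mEq/L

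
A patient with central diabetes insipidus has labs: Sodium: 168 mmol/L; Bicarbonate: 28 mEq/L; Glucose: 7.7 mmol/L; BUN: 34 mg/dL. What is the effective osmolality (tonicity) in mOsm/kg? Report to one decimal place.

343.7 mOsm/kg

Effective osmolality excludes urea (freely permeant across cell membranes):
2·Na + glucose
= 2·168 + 7.7
= 336 + 7.7
= 343.7 mOsm/kg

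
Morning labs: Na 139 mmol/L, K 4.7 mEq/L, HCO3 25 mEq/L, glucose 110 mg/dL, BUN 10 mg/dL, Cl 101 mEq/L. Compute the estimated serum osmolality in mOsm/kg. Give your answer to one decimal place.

287.7 mOsm/kg

Calculated osmolality = 2·Na + glucose/18 + BUN/2.8
= 2·139 + 110/18 + 10/2.8
= 278 + 6.11 + 3.57
= 287.68 mOsm/kg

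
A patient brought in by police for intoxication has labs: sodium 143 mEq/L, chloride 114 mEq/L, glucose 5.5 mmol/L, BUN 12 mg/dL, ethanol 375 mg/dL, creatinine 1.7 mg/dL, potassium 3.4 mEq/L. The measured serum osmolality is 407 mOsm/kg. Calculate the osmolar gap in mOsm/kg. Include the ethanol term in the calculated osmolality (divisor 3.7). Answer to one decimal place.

Calculated osmolality = 2·Na + glucose + BUN/2.8 + ethanol/3.7
= 2·143 + 5.5 + 12/2.8 + 375/3.7
= 286 + 5.50 + 4.29 + 101.35
= 397.14 mOsm/kg ≈ 397.1 mOsm/kg
Osmolar gap = measured − calculated = 407 − 397.1 = 9.9 mOsm/kg

9.9 mOsm/kg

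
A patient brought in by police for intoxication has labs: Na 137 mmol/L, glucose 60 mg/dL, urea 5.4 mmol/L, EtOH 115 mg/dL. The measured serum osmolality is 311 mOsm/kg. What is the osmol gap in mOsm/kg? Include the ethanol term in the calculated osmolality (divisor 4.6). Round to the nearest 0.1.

3.3 mOsm/kg

Calculated osmolality = 2·Na + glucose/18 + urea + ethanol/4.6
= 2·137 + 60/18 + 5.4 + 115/4.6
= 274 + 3.33 + 5.40 + 25
= 307.73 mOsm/kg ≈ 307.7 mOsm/kg
Osmolar gap = measured − calculated = 311 − 307.7 = 3.3 mOsm/kg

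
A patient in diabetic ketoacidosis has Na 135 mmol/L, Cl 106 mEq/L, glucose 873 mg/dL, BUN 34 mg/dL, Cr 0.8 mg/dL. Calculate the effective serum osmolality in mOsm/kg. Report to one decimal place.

Effective osmolality excludes urea (freely permeant across cell membranes):
2·Na + glucose/18
= 2·135 + 873/18
= 270 + 48.5
= 318.5 mOsm/kg

318.5 mOsm/kg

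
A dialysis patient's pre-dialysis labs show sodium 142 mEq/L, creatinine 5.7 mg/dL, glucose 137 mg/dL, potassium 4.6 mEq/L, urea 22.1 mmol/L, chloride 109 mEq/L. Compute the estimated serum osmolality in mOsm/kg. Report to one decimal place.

313.7 mOsm/kg

Calculated osmolality = 2·Na + glucose/18 + urea
= 2·142 + 137/18 + 22.1
= 284 + 7.61 + 22.10
= 313.71 mOsm/kg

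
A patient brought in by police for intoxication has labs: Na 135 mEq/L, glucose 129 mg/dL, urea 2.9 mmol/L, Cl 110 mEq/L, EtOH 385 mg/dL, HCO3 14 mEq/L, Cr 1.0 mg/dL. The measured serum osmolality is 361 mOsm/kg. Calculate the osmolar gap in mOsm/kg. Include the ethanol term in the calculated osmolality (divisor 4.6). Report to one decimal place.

Calculated osmolality = 2·Na + glucose/18 + urea + ethanol/4.6
= 2·135 + 129/18 + 2.9 + 385/4.6
= 270 + 7.17 + 2.90 + 83.70
= 363.77 mOsm/kg ≈ 363.8 mOsm/kg
Osmolar gap = measured − calculated = 361 − 363.8 = -2.8 mOsm/kg

-2.8 mOsm/kg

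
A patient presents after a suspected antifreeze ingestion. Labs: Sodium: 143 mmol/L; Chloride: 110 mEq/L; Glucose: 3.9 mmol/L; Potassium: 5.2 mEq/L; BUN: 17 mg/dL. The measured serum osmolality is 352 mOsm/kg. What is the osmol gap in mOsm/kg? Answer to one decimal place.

56.0 mOsm/kg

Calculated osmolality = 2·Na + glucose + BUN/2.8
= 2·143 + 3.9 + 17/2.8
= 286 + 3.90 + 6.07
= 295.97 mOsm/kg ≈ 296.0 mOsm/kg
Osmolar gap = measured − calculated = 352 − 296.0 = 56.0 mOsm/kg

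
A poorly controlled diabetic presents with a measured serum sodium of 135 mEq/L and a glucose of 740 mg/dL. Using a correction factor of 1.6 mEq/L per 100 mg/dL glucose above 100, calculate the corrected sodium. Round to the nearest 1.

Corrected Na = measured Na + 1.6 · (glucose − 100)/100
= 135 + 1.6 · (740 − 100)/100
= 135 + 10.2
= 145.2 mEq/L

145 mEq/L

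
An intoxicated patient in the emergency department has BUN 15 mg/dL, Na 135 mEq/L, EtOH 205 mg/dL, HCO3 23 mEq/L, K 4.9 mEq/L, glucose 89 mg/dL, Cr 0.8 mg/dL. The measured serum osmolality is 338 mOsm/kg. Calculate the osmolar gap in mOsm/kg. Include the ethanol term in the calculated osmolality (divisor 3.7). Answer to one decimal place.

Calculated osmolality = 2·Na + glucose/18 + BUN/2.8 + ethanol/3.7
= 2·135 + 89/18 + 15/2.8 + 205/3.7
= 270 + 4.94 + 5.36 + 55.41
= 335.71 mOsm/kg ≈ 335.7 mOsm/kg
Osmolar gap = measured − calculated = 338 − 335.7 = 2.3 mOsm/kg

2.3 mOsm/kg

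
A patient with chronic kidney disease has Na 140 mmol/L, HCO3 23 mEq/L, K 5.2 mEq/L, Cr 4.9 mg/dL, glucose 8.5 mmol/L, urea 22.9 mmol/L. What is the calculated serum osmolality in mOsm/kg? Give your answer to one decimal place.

311.4 mOsm/kg

Calculated osmolality = 2·Na + glucose + urea
= 2·140 + 8.5 + 22.9
= 280 + 8.50 + 22.90
= 311.4 mOsm/kg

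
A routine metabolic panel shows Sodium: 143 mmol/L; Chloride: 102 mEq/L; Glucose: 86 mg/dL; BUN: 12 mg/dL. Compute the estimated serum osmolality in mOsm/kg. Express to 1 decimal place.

295.1 mOsm/kg

Calculated osmolality = 2·Na + glucose/18 + BUN/2.8
= 2·143 + 86/18 + 12/2.8
= 286 + 4.78 + 4.29
= 295.07 mOsm/kg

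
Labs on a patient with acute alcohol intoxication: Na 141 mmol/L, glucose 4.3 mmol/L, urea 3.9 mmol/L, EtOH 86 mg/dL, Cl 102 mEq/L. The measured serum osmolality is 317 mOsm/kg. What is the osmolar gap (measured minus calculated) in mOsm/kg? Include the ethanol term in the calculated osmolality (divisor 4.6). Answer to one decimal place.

Calculated osmolality = 2·Na + glucose + urea + ethanol/4.6
= 2·141 + 4.3 + 3.9 + 86/4.6
= 282 + 4.30 + 3.90 + 18.70
= 308.9 mOsm/kg ≈ 308.9 mOsm/kg
Osmolar gap = measured − calculated = 317 − 308.9 = 8.1 mOsm/kg

8.1 mOsm/kg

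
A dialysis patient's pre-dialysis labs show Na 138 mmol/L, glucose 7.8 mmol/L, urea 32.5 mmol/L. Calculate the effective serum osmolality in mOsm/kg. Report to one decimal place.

283.8 mOsm/kg

Effective osmolality excludes urea (freely permeant across cell membranes):
2·Na + glucose
= 2·138 + 7.8
= 276 + 7.8
= 283.8 mOsm/kg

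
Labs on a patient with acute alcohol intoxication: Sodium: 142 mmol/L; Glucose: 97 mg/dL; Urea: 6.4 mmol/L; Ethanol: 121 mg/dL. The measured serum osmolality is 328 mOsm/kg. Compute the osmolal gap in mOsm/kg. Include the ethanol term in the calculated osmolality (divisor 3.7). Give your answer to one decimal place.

-0.5 mOsm/kg

Calculated osmolality = 2·Na + glucose/18 + urea + ethanol/3.7
= 2·142 + 97/18 + 6.4 + 121/3.7
= 284 + 5.39 + 6.40 + 32.70
= 328.49 mOsm/kg ≈ 328.5 mOsm/kg
Osmolar gap = measured − calculated = 328 − 328.5 = -0.5 mOsm/kg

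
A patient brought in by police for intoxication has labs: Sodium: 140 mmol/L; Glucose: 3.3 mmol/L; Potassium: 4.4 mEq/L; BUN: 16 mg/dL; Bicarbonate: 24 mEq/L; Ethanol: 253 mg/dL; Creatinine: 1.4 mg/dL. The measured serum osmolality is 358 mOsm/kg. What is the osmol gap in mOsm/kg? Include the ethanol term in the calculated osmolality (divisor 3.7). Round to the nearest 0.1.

0.6 mOsm/kg

Calculated osmolality = 2·Na + glucose + BUN/2.8 + ethanol/3.7
= 2·140 + 3.3 + 16/2.8 + 253/3.7
= 280 + 3.30 + 5.71 + 68.38
= 357.39 mOsm/kg ≈ 357.4 mOsm/kg
Osmolar gap = measured − calculated = 358 − 357.4 = 0.6 mOsm/kg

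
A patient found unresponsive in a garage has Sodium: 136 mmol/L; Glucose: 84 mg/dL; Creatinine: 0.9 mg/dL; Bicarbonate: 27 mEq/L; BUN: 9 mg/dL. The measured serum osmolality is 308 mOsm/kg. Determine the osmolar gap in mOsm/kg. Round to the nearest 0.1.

28.1 mOsm/kg

Calculated osmolality = 2·Na + glucose/18 + BUN/2.8
= 2·136 + 84/18 + 9/2.8
= 272 + 4.67 + 3.21
= 279.88 mOsm/kg ≈ 279.9 mOsm/kg
Osmolar gap = measured − calculated = 308 − 279.9 = 28.1 mOsm/kg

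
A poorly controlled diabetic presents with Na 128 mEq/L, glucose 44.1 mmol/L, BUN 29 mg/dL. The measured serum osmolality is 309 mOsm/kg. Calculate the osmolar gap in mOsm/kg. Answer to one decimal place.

Calculated osmolality = 2·Na + glucose + BUN/2.8
= 2·128 + 44.1 + 29/2.8
= 256 + 44.10 + 10.36
= 310.46 mOsm/kg ≈ 310.5 mOsm/kg
Osmolar gap = measured − calculated = 309 − 310.5 = -1.5 mOsm/kg

-1.5 mOsm/kg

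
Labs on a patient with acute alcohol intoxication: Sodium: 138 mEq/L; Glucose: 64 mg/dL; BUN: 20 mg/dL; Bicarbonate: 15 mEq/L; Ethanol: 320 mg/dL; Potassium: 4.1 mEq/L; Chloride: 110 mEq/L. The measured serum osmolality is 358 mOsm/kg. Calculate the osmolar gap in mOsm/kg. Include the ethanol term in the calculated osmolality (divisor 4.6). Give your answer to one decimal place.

Calculated osmolality = 2·Na + glucose/18 + BUN/2.8 + ethanol/4.6
= 2·138 + 64/18 + 20/2.8 + 320/4.6
= 276 + 3.56 + 7.14 + 69.57
= 356.27 mOsm/kg ≈ 356.3 mOsm/kg
Osmolar gap = measured − calculated = 358 − 356.3 = 1.7 mOsm/kg

1.7 mOsm/kg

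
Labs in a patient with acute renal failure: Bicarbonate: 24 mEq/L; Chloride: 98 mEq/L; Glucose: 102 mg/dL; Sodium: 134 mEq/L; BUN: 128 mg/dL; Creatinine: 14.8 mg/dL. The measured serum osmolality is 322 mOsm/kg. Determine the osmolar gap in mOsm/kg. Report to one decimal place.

2.6 mOsm/kg

Calculated osmolality = 2·Na + glucose/18 + BUN/2.8
= 2·134 + 102/18 + 128/2.8
= 268 + 5.67 + 45.71
= 319.38 mOsm/kg ≈ 319.4 mOsm/kg
Osmolar gap = measured − calculated = 322 − 319.4 = 2.6 mOsm/kg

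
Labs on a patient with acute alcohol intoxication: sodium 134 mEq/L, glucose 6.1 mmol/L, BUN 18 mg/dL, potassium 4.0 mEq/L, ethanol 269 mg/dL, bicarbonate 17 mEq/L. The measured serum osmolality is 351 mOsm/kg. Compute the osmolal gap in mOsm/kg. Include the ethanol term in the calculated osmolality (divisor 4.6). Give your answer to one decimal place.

12.0 mOsm/kg

Calculated osmolality = 2·Na + glucose + BUN/2.8 + ethanol/4.6
= 2·134 + 6.1 + 18/2.8 + 269/4.6
= 268 + 6.10 + 6.43 + 58.48
= 339.01 mOsm/kg ≈ 339.0 mOsm/kg
Osmolar gap = measured − calculated = 351 − 339.0 = 12.0 mOsm/kg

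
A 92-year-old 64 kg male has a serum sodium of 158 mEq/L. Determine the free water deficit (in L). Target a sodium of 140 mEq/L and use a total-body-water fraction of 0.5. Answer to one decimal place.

4.1 L

TBW = 0.5 · 64 = 32 L
Free water deficit = TBW · (Na/140 − 1)
= 32 · (158/140 − 1)
= 32 · 0.1286
= 4.12 L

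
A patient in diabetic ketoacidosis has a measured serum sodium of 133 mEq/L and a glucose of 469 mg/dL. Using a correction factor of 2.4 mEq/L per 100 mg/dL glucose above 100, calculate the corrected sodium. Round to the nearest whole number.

Corrected Na = measured Na + 2.4 · (glucose − 100)/100
= 133 + 2.4 · (469 − 100)/100
= 133 + 8.9
= 141.9 mEq/L

142 mEq/L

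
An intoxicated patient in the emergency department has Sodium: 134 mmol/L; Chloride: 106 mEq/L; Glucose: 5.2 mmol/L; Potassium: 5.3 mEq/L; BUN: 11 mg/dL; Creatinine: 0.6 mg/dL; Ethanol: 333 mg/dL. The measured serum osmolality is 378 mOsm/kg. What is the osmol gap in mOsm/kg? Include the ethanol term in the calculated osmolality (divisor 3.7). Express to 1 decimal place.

10.9 mOsm/kg

Calculated osmolality = 2·Na + glucose + BUN/2.8 + ethanol/3.7
= 2·134 + 5.2 + 11/2.8 + 333/3.7
= 268 + 5.20 + 3.93 + 90
= 367.13 mOsm/kg ≈ 367.1 mOsm/kg
Osmolar gap = measured − calculated = 378 − 367.1 = 10.9 mOsm/kg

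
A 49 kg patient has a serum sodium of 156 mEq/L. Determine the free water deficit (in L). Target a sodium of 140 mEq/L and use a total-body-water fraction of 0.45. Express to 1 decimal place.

TBW = 0.45 · 49 = 22.05 L
Free water deficit = TBW · (Na/140 − 1)
= 22.05 · (156/140 − 1)
= 22.05 · 0.1143
= 2.52 L

2.5 L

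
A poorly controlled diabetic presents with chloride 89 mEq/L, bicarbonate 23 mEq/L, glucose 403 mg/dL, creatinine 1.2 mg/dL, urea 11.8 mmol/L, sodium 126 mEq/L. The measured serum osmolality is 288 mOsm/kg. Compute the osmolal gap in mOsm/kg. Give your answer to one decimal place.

1.8 mOsm/kg

Calculated osmolality = 2·Na + glucose/18 + urea
= 2·126 + 403/18 + 11.8
= 252 + 22.39 + 11.80
= 286.19 mOsm/kg ≈ 286.2 mOsm/kg
Osmolar gap = measured − calculated = 288 − 286.2 = 1.8 mOsm/kg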